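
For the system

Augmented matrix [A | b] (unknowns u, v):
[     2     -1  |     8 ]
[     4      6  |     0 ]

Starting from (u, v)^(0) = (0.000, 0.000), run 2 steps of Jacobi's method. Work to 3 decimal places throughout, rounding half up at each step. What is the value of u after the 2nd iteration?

4.000

Iteration 1:
  u = (8 - (-1)·0.000) / (2) = 4.000
  v = (0 - (4)·0.000) / (6) = 0.000
Iteration 2:
  u = (8 - (-1)·0.000) / (2) = 4.000
  v = (0 - (4)·4.000) / (6) = -2.667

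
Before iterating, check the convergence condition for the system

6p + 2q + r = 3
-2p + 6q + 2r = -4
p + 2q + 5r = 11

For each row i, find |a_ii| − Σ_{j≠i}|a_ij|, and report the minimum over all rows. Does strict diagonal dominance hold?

2

row 1: |6| − (2+1) = 3
row 2: |6| − (2+2) = 2
row 3: |5| − (1+2) = 2
minimum over rows = 2 → strictly diagonally dominant (convergence guaranteed)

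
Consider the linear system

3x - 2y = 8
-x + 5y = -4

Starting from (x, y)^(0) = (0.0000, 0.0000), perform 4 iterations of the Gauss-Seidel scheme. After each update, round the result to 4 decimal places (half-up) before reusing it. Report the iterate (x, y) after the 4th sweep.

(2.4620, -0.3076)

Iteration 1:
  x = (8 - (-2)·0.0000) / (3) = 2.6667
  y = (-4 - (-1)·2.6667) / (5) = -0.2667
Iteration 2:
  x = (8 - (-2)·-0.2667) / (3) = 2.4889
  y = (-4 - (-1)·2.4889) / (5) = -0.3022
Iteration 3:
  x = (8 - (-2)·-0.3022) / (3) = 2.4652
  y = (-4 - (-1)·2.4652) / (5) = -0.3070
Iteration 4:
  x = (8 - (-2)·-0.3070) / (3) = 2.4620
  y = (-4 - (-1)·2.4620) / (5) = -0.3076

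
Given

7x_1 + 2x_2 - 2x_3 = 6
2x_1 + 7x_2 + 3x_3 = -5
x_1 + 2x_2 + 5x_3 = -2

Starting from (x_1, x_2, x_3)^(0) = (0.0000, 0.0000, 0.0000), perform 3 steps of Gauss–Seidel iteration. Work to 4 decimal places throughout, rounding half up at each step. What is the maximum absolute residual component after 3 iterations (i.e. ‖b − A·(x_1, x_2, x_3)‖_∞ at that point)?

Iteration 1:
  x_1 = (6 - (2)·0.0000 - (-2)·0.0000) / (7) = 0.8571
  x_2 = (-5 - (2)·0.8571 - (3)·0.0000) / (7) = -0.9592
  x_3 = (-2 - (1)·0.8571 - (2)·-0.9592) / (5) = -0.1877
Iteration 2:
  x_1 = (6 - (2)·-0.9592 - (-2)·-0.1877) / (7) = 1.0776
  x_2 = (-5 - (2)·1.0776 - (3)·-0.1877) / (7) = -0.9417
  x_3 = (-2 - (1)·1.0776 - (2)·-0.9417) / (5) = -0.2388
Iteration 3:
  x_1 = (6 - (2)·-0.9417 - (-2)·-0.2388) / (7) = 1.0580
  x_2 = (-5 - (2)·1.0580 - (3)·-0.2388) / (7) = -0.9142
  x_3 = (-2 - (1)·1.0580 - (2)·-0.9142) / (5) = -0.2459
Residual b − A·x = (-0.0694, 0.0211, -0.0001); ∞-norm = 0.0694

0.0694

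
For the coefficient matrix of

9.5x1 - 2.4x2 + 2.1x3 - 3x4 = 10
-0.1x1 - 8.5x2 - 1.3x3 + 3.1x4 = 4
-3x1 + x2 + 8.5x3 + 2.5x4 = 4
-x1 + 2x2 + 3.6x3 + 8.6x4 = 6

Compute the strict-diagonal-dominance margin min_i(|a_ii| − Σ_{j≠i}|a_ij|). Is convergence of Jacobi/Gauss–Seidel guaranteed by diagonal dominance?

2

row 1: |9.5| − (2.4+2.1+3) = 2
row 2: |-8.5| − (0.1+1.3+3.1) = 4
row 3: |8.5| − (3+1+2.5) = 2
row 4: |8.6| − (1+2+3.6) = 2
minimum over rows = 2 → strictly diagonally dominant (convergence guaranteed)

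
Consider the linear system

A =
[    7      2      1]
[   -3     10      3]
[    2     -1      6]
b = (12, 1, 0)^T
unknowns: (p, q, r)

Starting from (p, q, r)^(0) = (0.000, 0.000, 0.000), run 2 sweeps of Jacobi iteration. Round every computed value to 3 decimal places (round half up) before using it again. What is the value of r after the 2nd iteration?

-0.555

Iteration 1:
  p = (12 - (2)·0.000 - (1)·0.000) / (7) = 1.714
  q = (1 - (-3)·0.000 - (3)·0.000) / (10) = 0.100
  r = (0 - (2)·0.000 - (-1)·0.000) / (6) = 0.000
Iteration 2:
  p = (12 - (2)·0.100 - (1)·0.000) / (7) = 1.686
  q = (1 - (-3)·1.714 - (3)·0.000) / (10) = 0.614
  r = (0 - (2)·1.714 - (-1)·0.100) / (6) = -0.555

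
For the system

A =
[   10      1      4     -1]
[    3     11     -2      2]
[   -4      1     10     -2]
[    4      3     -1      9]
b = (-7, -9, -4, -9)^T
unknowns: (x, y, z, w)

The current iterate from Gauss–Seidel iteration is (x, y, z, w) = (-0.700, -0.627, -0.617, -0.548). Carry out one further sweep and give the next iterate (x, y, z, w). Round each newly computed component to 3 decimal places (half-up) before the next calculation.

(-0.445, -0.709, -0.617, -0.634)

One sweep:
  x = (-7 - (1)·-0.627 - (4)·-0.617 - (-1)·-0.548) / (10) = -0.445
  y = (-9 - (3)·-0.445 - (-2)·-0.617 - (2)·-0.548) / (11) = -0.709
  z = (-4 - (-4)·-0.445 - (1)·-0.709 - (-2)·-0.548) / (10) = -0.617
  w = (-9 - (4)·-0.445 - (3)·-0.709 - (-1)·-0.617) / (9) = -0.634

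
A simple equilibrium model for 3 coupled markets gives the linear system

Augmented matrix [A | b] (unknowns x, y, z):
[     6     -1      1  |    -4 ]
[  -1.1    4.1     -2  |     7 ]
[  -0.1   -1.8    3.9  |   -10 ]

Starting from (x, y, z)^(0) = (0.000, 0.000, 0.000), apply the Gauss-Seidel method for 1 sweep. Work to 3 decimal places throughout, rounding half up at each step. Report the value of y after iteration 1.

1.528

Iteration 1:
  x = (-4 - (-1)·0.000 - (1)·0.000) / (6) = -0.667
  y = (7 - (-1.1)·-0.667 - (-2)·0.000) / (4.1) = 1.528
  z = (-10 - (-0.1)·-0.667 - (-1.8)·1.528) / (3.9) = -1.876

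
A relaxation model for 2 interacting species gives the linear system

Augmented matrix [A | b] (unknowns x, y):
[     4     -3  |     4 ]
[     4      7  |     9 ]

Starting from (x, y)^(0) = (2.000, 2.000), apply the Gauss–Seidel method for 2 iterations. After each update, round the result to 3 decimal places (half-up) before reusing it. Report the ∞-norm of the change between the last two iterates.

Iteration 1:
  x = (4 - (-3)·2.000) / (4) = 2.500
  y = (9 - (4)·2.500) / (7) = -0.143
Iteration 2:
  x = (4 - (-3)·-0.143) / (4) = 0.893
  y = (9 - (4)·0.893) / (7) = 0.775
Change: (-1.607, 0.918) → max |·| = 1.607

1.607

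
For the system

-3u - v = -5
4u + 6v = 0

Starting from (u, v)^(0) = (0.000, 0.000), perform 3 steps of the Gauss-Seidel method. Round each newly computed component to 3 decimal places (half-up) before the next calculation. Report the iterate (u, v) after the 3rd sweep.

(2.119, -1.413)

Iteration 1:
  u = (-5 - (-1)·0.000) / (-3) = 1.667
  v = (0 - (4)·1.667) / (6) = -1.111
Iteration 2:
  u = (-5 - (-1)·-1.111) / (-3) = 2.037
  v = (0 - (4)·2.037) / (6) = -1.358
Iteration 3:
  u = (-5 - (-1)·-1.358) / (-3) = 2.119
  v = (0 - (4)·2.119) / (6) = -1.413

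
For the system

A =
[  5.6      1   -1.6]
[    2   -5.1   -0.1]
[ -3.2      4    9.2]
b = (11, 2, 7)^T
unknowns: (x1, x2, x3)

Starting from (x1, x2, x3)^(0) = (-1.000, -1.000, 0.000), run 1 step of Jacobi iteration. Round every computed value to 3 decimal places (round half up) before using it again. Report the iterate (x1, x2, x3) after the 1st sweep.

(2.143, -0.784, 0.848)

Iteration 1:
  x1 = (11 - (1)·-1.000 - (-1.6)·0.000) / (5.6) = 2.143
  x2 = (2 - (2)·-1.000 - (-0.1)·0.000) / (-5.1) = -0.784
  x3 = (7 - (-3.2)·-1.000 - (4)·-1.000) / (9.2) = 0.848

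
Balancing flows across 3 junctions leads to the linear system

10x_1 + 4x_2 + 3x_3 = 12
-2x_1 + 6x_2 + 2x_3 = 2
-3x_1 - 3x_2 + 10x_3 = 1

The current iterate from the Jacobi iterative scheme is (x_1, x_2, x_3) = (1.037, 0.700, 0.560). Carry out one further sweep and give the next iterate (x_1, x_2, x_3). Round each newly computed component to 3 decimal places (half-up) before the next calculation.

(0.752, 0.492, 0.621)

One sweep:
  x_1 = (12 - (4)·0.700 - (3)·0.560) / (10) = 0.752
  x_2 = (2 - (-2)·1.037 - (2)·0.560) / (6) = 0.492
  x_3 = (1 - (-3)·1.037 - (-3)·0.700) / (10) = 0.621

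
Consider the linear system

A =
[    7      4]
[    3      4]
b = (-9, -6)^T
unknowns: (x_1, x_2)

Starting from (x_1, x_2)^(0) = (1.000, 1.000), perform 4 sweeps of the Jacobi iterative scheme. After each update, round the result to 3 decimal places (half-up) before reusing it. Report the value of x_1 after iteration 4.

Iteration 1:
  x_1 = (-9 - (4)·1.000) / (7) = -1.857
  x_2 = (-6 - (3)·1.000) / (4) = -2.250
Iteration 2:
  x_1 = (-9 - (4)·-2.250) / (7) = 0.000
  x_2 = (-6 - (3)·-1.857) / (4) = -0.107
Iteration 3:
  x_1 = (-9 - (4)·-0.107) / (7) = -1.225
  x_2 = (-6 - (3)·0.000) / (4) = -1.500
Iteration 4:
  x_1 = (-9 - (4)·-1.500) / (7) = -0.429
  x_2 = (-6 - (3)·-1.225) / (4) = -0.581

-0.429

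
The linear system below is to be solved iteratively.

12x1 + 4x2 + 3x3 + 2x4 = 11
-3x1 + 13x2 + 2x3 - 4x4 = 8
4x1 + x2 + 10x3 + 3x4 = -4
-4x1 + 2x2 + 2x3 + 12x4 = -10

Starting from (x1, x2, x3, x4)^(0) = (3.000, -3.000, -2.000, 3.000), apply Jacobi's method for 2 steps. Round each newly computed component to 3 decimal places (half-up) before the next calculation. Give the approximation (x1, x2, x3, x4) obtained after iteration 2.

Iteration 1:
  x1 = (11 - (4)·-3.000 - (3)·-2.000 - (2)·3.000) / (12) = 1.917
  x2 = (8 - (-3)·3.000 - (2)·-2.000 - (-4)·3.000) / (13) = 2.538
  x3 = (-4 - (4)·3.000 - (1)·-3.000 - (3)·3.000) / (10) = -2.200
  x4 = (-10 - (-4)·3.000 - (2)·-3.000 - (2)·-2.000) / (12) = 1.000
Iteration 2:
  x1 = (11 - (4)·2.538 - (3)·-2.200 - (2)·1.000) / (12) = 0.454
  x2 = (8 - (-3)·1.917 - (2)·-2.200 - (-4)·1.000) / (13) = 1.704
  x3 = (-4 - (4)·1.917 - (1)·2.538 - (3)·1.000) / (10) = -1.721
  x4 = (-10 - (-4)·1.917 - (2)·2.538 - (2)·-2.200) / (12) = -0.251

(0.454, 1.704, -1.721, -0.251)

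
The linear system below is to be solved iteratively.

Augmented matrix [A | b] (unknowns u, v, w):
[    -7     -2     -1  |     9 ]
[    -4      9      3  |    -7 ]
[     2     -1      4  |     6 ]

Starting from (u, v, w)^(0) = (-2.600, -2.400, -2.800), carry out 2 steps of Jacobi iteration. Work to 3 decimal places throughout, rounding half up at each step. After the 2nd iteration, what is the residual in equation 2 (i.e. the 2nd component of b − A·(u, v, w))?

-1.906

Iteration 1:
  u = (9 - (-2)·-2.400 - (-1)·-2.800) / (-7) = -0.200
  v = (-7 - (-4)·-2.600 - (3)·-2.800) / (9) = -1.000
  w = (6 - (2)·-2.600 - (-1)·-2.400) / (4) = 2.200
Iteration 2:
  u = (9 - (-2)·-1.000 - (-1)·2.200) / (-7) = -1.314
  v = (-7 - (-4)·-0.200 - (3)·2.200) / (9) = -1.600
  w = (6 - (2)·-0.200 - (-1)·-1.000) / (4) = 1.350
Residual b − A·x = (-2.048, -1.906, 1.628)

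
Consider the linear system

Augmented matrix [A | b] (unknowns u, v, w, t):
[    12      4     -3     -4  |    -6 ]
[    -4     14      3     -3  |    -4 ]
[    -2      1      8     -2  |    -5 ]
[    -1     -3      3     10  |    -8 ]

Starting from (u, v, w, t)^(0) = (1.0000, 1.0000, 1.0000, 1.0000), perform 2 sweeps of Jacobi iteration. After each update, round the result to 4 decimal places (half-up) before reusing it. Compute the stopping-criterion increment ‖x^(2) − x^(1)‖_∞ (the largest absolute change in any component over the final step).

0.6125

Iteration 1:
  u = (-6 - (4)·1.0000 - (-3)·1.0000 - (-4)·1.0000) / (12) = -0.2500
  v = (-4 - (-4)·1.0000 - (3)·1.0000 - (-3)·1.0000) / (14) = 0.0000
  w = (-5 - (-2)·1.0000 - (1)·1.0000 - (-2)·1.0000) / (8) = -0.2500
  t = (-8 - (-1)·1.0000 - (-3)·1.0000 - (3)·1.0000) / (10) = -0.7000
Iteration 2:
  u = (-6 - (4)·0.0000 - (-3)·-0.2500 - (-4)·-0.7000) / (12) = -0.7958
  v = (-4 - (-4)·-0.2500 - (3)·-0.2500 - (-3)·-0.7000) / (14) = -0.4536
  w = (-5 - (-2)·-0.2500 - (1)·0.0000 - (-2)·-0.7000) / (8) = -0.8625
  t = (-8 - (-1)·-0.2500 - (-3)·0.0000 - (3)·-0.2500) / (10) = -0.7500
Change: (-0.5458, -0.4536, -0.6125, -0.0500) → max |·| = 0.6125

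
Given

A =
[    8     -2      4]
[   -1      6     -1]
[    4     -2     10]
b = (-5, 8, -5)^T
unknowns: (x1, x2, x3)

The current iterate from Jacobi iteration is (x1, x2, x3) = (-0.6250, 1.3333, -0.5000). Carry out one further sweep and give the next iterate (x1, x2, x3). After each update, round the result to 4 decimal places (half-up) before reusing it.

One sweep:
  x1 = (-5 - (-2)·1.3333 - (4)·-0.5000) / (8) = -0.0417
  x2 = (8 - (-1)·-0.6250 - (-1)·-0.5000) / (6) = 1.1458
  x3 = (-5 - (4)·-0.6250 - (-2)·1.3333) / (10) = 0.0167

(-0.0417, 1.1458, 0.0167)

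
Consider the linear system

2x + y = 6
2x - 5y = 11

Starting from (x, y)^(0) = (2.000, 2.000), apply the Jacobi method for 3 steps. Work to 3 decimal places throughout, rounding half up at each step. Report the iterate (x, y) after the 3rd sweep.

(3.700, -0.720)

Iteration 1:
  x = (6 - (1)·2.000) / (2) = 2.000
  y = (11 - (2)·2.000) / (-5) = -1.400
Iteration 2:
  x = (6 - (1)·-1.400) / (2) = 3.700
  y = (11 - (2)·2.000) / (-5) = -1.400
Iteration 3:
  x = (6 - (1)·-1.400) / (2) = 3.700
  y = (11 - (2)·3.700) / (-5) = -0.720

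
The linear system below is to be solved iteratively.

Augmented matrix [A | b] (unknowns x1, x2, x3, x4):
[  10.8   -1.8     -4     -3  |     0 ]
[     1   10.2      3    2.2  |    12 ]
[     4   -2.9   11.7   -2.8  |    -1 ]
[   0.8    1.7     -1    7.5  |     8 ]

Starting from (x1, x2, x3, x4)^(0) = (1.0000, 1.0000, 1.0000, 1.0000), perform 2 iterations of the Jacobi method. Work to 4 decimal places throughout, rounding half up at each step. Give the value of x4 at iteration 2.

0.8588

Iteration 1:
  x1 = (0 - (-1.8)·1.0000 - (-4)·1.0000 - (-3)·1.0000) / (10.8) = 0.8148
  x2 = (12 - (1)·1.0000 - (3)·1.0000 - (2.2)·1.0000) / (10.2) = 0.5686
  x3 = (-1 - (4)·1.0000 - (-2.9)·1.0000 - (-2.8)·1.0000) / (11.7) = 0.0598
  x4 = (8 - (0.8)·1.0000 - (1.7)·1.0000 - (-1)·1.0000) / (7.5) = 0.8667
Iteration 2:
  x1 = (0 - (-1.8)·0.5686 - (-4)·0.0598 - (-3)·0.8667) / (10.8) = 0.3577
  x2 = (12 - (1)·0.8148 - (3)·0.0598 - (2.2)·0.8667) / (10.2) = 0.8921
  x3 = (-1 - (4)·0.8148 - (-2.9)·0.5686 - (-2.8)·0.8667) / (11.7) = -0.0157
  x4 = (8 - (0.8)·0.8148 - (1.7)·0.5686 - (-1)·0.0598) / (7.5) = 0.8588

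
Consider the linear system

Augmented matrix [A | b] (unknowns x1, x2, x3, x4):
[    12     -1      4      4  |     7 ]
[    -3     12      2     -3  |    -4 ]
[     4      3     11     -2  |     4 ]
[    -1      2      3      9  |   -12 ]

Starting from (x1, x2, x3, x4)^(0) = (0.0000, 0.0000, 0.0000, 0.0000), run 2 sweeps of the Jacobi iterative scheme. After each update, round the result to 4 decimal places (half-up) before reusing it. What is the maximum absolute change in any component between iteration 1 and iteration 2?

Iteration 1:
  x1 = (7 - (-1)·0.0000 - (4)·0.0000 - (4)·0.0000) / (12) = 0.5833
  x2 = (-4 - (-3)·0.0000 - (2)·0.0000 - (-3)·0.0000) / (12) = -0.3333
  x3 = (4 - (4)·0.0000 - (3)·0.0000 - (-2)·0.0000) / (11) = 0.3636
  x4 = (-12 - (-1)·0.0000 - (2)·0.0000 - (3)·0.0000) / (9) = -1.3333
Iteration 2:
  x1 = (7 - (-1)·-0.3333 - (4)·0.3636 - (4)·-1.3333) / (12) = 0.8788
  x2 = (-4 - (-3)·0.5833 - (2)·0.3636 - (-3)·-1.3333) / (12) = -0.5814
  x3 = (4 - (4)·0.5833 - (3)·-0.3333 - (-2)·-1.3333) / (11) = 0.0000
  x4 = (-12 - (-1)·0.5833 - (2)·-0.3333 - (3)·0.3636) / (9) = -1.3157
Change: (0.2955, -0.2481, -0.3636, 0.0176) → max |·| = 0.3636

0.3636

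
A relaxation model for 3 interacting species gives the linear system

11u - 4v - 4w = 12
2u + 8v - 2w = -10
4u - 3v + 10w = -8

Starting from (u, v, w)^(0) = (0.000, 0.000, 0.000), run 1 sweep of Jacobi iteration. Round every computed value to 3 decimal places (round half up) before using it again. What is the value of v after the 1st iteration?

Iteration 1:
  u = (12 - (-4)·0.000 - (-4)·0.000) / (11) = 1.091
  v = (-10 - (2)·0.000 - (-2)·0.000) / (8) = -1.250
  w = (-8 - (4)·0.000 - (-3)·0.000) / (10) = -0.800

-1.250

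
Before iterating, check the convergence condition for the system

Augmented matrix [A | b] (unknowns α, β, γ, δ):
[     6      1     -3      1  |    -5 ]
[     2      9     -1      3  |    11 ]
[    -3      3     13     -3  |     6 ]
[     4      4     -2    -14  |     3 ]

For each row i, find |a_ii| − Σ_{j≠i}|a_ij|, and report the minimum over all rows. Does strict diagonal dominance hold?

1

row 1: |6| − (1+3+1) = 1
row 2: |9| − (2+1+3) = 3
row 3: |13| − (3+3+3) = 4
row 4: |-14| − (4+4+2) = 4
minimum over rows = 1 → strictly diagonally dominant (convergence guaranteed)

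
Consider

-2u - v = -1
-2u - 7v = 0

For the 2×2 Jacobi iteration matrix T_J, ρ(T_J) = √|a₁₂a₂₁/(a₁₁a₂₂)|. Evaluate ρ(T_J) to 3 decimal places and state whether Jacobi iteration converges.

0.378

a₁₂a₂₁/(a₁₁a₂₂) = (-1)·(-2) / ((-2)·(-7)) = 0.142857
ρ = √|0.142857| = √0.142857 = 0.378
ρ < 1, so Jacobi converges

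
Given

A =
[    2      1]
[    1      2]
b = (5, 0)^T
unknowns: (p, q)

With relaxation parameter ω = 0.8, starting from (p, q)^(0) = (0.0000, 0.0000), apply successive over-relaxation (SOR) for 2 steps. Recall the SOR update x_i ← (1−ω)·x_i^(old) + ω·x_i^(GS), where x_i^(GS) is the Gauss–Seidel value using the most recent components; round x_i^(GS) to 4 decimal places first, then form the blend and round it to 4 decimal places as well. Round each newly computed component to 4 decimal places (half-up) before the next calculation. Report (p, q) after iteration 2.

Iteration 1:
  p: GS value = (5 - (1)·0.0000) / (2) = 2.5000;  p ← (1−ω)·0.0000 + ω·2.5000 = 2.0000
  q: GS value = (0 - (1)·2.0000) / (2) = -1.0000;  q ← (1−ω)·0.0000 + ω·-1.0000 = -0.8000
Iteration 2:
  p: GS value = (5 - (1)·-0.8000) / (2) = 2.9000;  p ← (1−ω)·2.0000 + ω·2.9000 = 2.7200
  q: GS value = (0 - (1)·2.7200) / (2) = -1.3600;  q ← (1−ω)·-0.8000 + ω·-1.3600 = -1.2480

(2.7200, -1.2480)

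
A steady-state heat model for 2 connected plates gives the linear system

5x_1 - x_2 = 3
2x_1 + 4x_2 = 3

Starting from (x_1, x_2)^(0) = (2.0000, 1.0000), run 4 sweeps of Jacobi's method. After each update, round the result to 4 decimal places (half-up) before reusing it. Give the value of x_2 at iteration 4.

0.4150

Iteration 1:
  x_1 = (3 - (-1)·1.0000) / (5) = 0.8000
  x_2 = (3 - (2)·2.0000) / (4) = -0.2500
Iteration 2:
  x_1 = (3 - (-1)·-0.2500) / (5) = 0.5500
  x_2 = (3 - (2)·0.8000) / (4) = 0.3500
Iteration 3:
  x_1 = (3 - (-1)·0.3500) / (5) = 0.6700
  x_2 = (3 - (2)·0.5500) / (4) = 0.4750
Iteration 4:
  x_1 = (3 - (-1)·0.4750) / (5) = 0.6950
  x_2 = (3 - (2)·0.6700) / (4) = 0.4150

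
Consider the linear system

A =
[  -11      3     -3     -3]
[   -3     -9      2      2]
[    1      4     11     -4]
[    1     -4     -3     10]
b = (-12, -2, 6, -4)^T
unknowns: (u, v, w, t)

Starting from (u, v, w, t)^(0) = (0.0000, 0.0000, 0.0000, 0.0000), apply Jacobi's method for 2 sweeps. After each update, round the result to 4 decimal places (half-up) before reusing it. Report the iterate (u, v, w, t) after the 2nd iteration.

(1.1118, -0.1091, 0.2200, -0.2566)

Iteration 1:
  u = (-12 - (3)·0.0000 - (-3)·0.0000 - (-3)·0.0000) / (-11) = 1.0909
  v = (-2 - (-3)·0.0000 - (2)·0.0000 - (2)·0.0000) / (-9) = 0.2222
  w = (6 - (1)·0.0000 - (4)·0.0000 - (-4)·0.0000) / (11) = 0.5455
  t = (-4 - (1)·0.0000 - (-4)·0.0000 - (-3)·0.0000) / (10) = -0.4000
Iteration 2:
  u = (-12 - (3)·0.2222 - (-3)·0.5455 - (-3)·-0.4000) / (-11) = 1.1118
  v = (-2 - (-3)·1.0909 - (2)·0.5455 - (2)·-0.4000) / (-9) = -0.1091
  w = (6 - (1)·1.0909 - (4)·0.2222 - (-4)·-0.4000) / (11) = 0.2200
  t = (-4 - (1)·1.0909 - (-4)·0.2222 - (-3)·0.5455) / (10) = -0.2566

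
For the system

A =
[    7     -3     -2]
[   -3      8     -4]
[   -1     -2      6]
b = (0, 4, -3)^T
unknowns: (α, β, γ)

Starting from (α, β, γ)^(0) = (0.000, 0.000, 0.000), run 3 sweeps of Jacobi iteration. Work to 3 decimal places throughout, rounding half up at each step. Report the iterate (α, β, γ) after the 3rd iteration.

(0.012, 0.360, -0.405)

Iteration 1:
  α = (0 - (-3)·0.000 - (-2)·0.000) / (7) = 0.000
  β = (4 - (-3)·0.000 - (-4)·0.000) / (8) = 0.500
  γ = (-3 - (-1)·0.000 - (-2)·0.000) / (6) = -0.500
Iteration 2:
  α = (0 - (-3)·0.500 - (-2)·-0.500) / (7) = 0.071
  β = (4 - (-3)·0.000 - (-4)·-0.500) / (8) = 0.250
  γ = (-3 - (-1)·0.000 - (-2)·0.500) / (6) = -0.333
Iteration 3:
  α = (0 - (-3)·0.250 - (-2)·-0.333) / (7) = 0.012
  β = (4 - (-3)·0.071 - (-4)·-0.333) / (8) = 0.360
  γ = (-3 - (-1)·0.071 - (-2)·0.250) / (6) = -0.405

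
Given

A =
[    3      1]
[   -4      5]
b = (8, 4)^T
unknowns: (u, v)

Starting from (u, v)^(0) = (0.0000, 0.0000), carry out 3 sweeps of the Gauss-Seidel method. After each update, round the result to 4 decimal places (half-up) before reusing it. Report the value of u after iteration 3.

1.9496

Iteration 1:
  u = (8 - (1)·0.0000) / (3) = 2.6667
  v = (4 - (-4)·2.6667) / (5) = 2.9334
Iteration 2:
  u = (8 - (1)·2.9334) / (3) = 1.6889
  v = (4 - (-4)·1.6889) / (5) = 2.1511
Iteration 3:
  u = (8 - (1)·2.1511) / (3) = 1.9496
  v = (4 - (-4)·1.9496) / (5) = 2.3597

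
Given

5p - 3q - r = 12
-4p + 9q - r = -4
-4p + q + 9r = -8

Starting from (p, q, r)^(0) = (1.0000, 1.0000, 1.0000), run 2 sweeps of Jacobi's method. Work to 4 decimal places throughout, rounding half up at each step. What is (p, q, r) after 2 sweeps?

Iteration 1:
  p = (12 - (-3)·1.0000 - (-1)·1.0000) / (5) = 3.2000
  q = (-4 - (-4)·1.0000 - (-1)·1.0000) / (9) = 0.1111
  r = (-8 - (-4)·1.0000 - (1)·1.0000) / (9) = -0.5556
Iteration 2:
  p = (12 - (-3)·0.1111 - (-1)·-0.5556) / (5) = 2.3555
  q = (-4 - (-4)·3.2000 - (-1)·-0.5556) / (9) = 0.9160
  r = (-8 - (-4)·3.2000 - (1)·0.1111) / (9) = 0.5210

(2.3555, 0.9160, 0.5210)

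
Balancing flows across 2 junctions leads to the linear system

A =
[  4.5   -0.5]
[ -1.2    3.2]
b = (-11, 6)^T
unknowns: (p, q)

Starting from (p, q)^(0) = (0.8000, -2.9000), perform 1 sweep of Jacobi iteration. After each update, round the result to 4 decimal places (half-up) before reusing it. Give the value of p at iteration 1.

Iteration 1:
  p = (-11 - (-0.5)·-2.9000) / (4.5) = -2.7667
  q = (6 - (-1.2)·0.8000) / (3.2) = 2.1750

-2.7667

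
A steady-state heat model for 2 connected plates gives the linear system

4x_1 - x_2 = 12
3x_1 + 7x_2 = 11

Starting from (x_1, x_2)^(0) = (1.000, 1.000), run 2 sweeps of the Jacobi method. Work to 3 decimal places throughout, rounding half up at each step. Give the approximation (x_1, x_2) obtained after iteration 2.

(3.286, 0.179)

Iteration 1:
  x_1 = (12 - (-1)·1.000) / (4) = 3.250
  x_2 = (11 - (3)·1.000) / (7) = 1.143
Iteration 2:
  x_1 = (12 - (-1)·1.143) / (4) = 3.286
  x_2 = (11 - (3)·3.250) / (7) = 0.179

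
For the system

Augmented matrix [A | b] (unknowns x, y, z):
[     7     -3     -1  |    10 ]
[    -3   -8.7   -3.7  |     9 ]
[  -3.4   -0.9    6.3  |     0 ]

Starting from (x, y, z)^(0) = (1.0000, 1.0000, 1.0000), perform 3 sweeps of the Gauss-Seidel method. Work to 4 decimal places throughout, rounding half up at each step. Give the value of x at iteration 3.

Iteration 1:
  x = (10 - (-3)·1.0000 - (-1)·1.0000) / (7) = 2.0000
  y = (9 - (-3)·2.0000 - (-3.7)·1.0000) / (-8.7) = -2.1494
  z = (0 - (-3.4)·2.0000 - (-0.9)·-2.1494) / (6.3) = 0.7723
Iteration 2:
  x = (10 - (-3)·-2.1494 - (-1)·0.7723) / (7) = 0.6177
  y = (9 - (-3)·0.6177 - (-3.7)·0.7723) / (-8.7) = -1.5759
  z = (0 - (-3.4)·0.6177 - (-0.9)·-1.5759) / (6.3) = 0.1082
Iteration 3:
  x = (10 - (-3)·-1.5759 - (-1)·0.1082) / (7) = 0.7686
  y = (9 - (-3)·0.7686 - (-3.7)·0.1082) / (-8.7) = -1.3455
  z = (0 - (-3.4)·0.7686 - (-0.9)·-1.3455) / (6.3) = 0.2226

0.7686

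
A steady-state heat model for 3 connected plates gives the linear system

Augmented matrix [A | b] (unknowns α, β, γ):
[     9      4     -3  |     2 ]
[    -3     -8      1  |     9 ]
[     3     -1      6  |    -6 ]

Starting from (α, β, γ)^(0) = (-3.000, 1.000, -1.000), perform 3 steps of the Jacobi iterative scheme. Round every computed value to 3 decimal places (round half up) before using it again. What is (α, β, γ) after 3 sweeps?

Iteration 1:
  α = (2 - (4)·1.000 - (-3)·-1.000) / (9) = -0.556
  β = (9 - (-3)·-3.000 - (1)·-1.000) / (-8) = -0.125
  γ = (-6 - (3)·-3.000 - (-1)·1.000) / (6) = 0.667
Iteration 2:
  α = (2 - (4)·-0.125 - (-3)·0.667) / (9) = 0.500
  β = (9 - (-3)·-0.556 - (1)·0.667) / (-8) = -0.833
  γ = (-6 - (3)·-0.556 - (-1)·-0.125) / (6) = -0.743
Iteration 3:
  α = (2 - (4)·-0.833 - (-3)·-0.743) / (9) = 0.345
  β = (9 - (-3)·0.500 - (1)·-0.743) / (-8) = -1.405
  γ = (-6 - (3)·0.500 - (-1)·-0.833) / (6) = -1.389

(0.345, -1.405, -1.389)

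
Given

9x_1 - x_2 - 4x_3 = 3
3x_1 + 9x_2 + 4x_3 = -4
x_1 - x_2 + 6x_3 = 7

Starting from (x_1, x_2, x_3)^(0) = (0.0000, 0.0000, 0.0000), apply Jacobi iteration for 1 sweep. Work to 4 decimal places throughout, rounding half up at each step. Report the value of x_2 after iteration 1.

Iteration 1:
  x_1 = (3 - (-1)·0.0000 - (-4)·0.0000) / (9) = 0.3333
  x_2 = (-4 - (3)·0.0000 - (4)·0.0000) / (9) = -0.4444
  x_3 = (7 - (1)·0.0000 - (-1)·0.0000) / (6) = 1.1667

-0.4444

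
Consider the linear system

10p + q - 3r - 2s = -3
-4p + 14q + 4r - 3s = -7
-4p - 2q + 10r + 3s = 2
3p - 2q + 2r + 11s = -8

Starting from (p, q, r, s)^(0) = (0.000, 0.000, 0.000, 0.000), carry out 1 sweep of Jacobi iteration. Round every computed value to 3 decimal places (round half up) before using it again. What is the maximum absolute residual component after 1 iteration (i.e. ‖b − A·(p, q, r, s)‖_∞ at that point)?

Iteration 1:
  p = (-3 - (1)·0.000 - (-3)·0.000 - (-2)·0.000) / (10) = -0.300
  q = (-7 - (-4)·0.000 - (4)·0.000 - (-3)·0.000) / (14) = -0.500
  r = (2 - (-4)·0.000 - (-2)·0.000 - (3)·0.000) / (10) = 0.200
  s = (-8 - (3)·0.000 - (-2)·0.000 - (2)·0.000) / (11) = -0.727
Residual b − A·x = (-0.354, -4.181, -0.019, -0.503); ∞-norm = 4.181

4.181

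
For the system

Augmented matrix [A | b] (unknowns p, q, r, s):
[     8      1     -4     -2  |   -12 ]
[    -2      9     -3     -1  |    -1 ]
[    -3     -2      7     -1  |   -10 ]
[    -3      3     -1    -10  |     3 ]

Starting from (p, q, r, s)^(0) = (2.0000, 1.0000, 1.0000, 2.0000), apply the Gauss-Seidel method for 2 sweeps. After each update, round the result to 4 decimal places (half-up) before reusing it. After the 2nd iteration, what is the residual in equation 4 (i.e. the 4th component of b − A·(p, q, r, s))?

Iteration 1:
  p = (-12 - (1)·1.0000 - (-4)·1.0000 - (-2)·2.0000) / (8) = -0.6250
  q = (-1 - (-2)·-0.6250 - (-3)·1.0000 - (-1)·2.0000) / (9) = 0.3056
  r = (-10 - (-3)·-0.6250 - (-2)·0.3056 - (-1)·2.0000) / (7) = -1.3234
  s = (3 - (-3)·-0.6250 - (3)·0.3056 - (-1)·-1.3234) / (-10) = 0.1115
Iteration 2:
  p = (-12 - (1)·0.3056 - (-4)·-1.3234 - (-2)·0.1115) / (8) = -2.1720
  q = (-1 - (-2)·-2.1720 - (-3)·-1.3234 - (-1)·0.1115) / (9) = -1.0225
  r = (-10 - (-3)·-2.1720 - (-2)·-1.0225 - (-1)·0.1115) / (7) = -2.6356
  s = (3 - (-3)·-2.1720 - (3)·-1.0225 - (-1)·-2.6356) / (-10) = 0.3084
Residual b − A·x = (-3.5271, -3.7399, 0.1966, -0.0001)

-0.0001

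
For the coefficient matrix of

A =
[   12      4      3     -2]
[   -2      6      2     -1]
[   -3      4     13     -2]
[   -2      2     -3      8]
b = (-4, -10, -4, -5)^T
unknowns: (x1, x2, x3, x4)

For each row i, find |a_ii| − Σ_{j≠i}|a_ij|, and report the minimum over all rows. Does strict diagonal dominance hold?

1

row 1: |12| − (4+3+2) = 3
row 2: |6| − (2+2+1) = 1
row 3: |13| − (3+4+2) = 4
row 4: |8| − (2+2+3) = 1
minimum over rows = 1 → strictly diagonally dominant (convergence guaranteed)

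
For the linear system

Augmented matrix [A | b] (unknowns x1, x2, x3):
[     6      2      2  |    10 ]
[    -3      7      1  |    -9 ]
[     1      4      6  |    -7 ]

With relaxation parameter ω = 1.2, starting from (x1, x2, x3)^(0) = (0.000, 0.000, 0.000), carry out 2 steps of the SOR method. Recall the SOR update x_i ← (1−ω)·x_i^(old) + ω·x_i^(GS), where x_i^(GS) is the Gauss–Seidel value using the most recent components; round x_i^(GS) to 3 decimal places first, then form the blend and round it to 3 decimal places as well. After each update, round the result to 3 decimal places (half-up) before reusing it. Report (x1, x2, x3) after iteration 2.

(2.361, 0.012, -1.604)

Iteration 1:
  x1: GS value = (10 - (2)·0.000 - (2)·0.000) / (6) = 1.667;  x1 ← (1−ω)·0.000 + ω·1.667 = 2.000
  x2: GS value = (-9 - (-3)·2.000 - (1)·0.000) / (7) = -0.429;  x2 ← (1−ω)·0.000 + ω·-0.429 = -0.515
  x3: GS value = (-7 - (1)·2.000 - (4)·-0.515) / (6) = -1.157;  x3 ← (1−ω)·0.000 + ω·-1.157 = -1.388
Iteration 2:
  x1: GS value = (10 - (2)·-0.515 - (2)·-1.388) / (6) = 2.301;  x1 ← (1−ω)·2.000 + ω·2.301 = 2.361
  x2: GS value = (-9 - (-3)·2.361 - (1)·-1.388) / (7) = -0.076;  x2 ← (1−ω)·-0.515 + ω·-0.076 = 0.012
  x3: GS value = (-7 - (1)·2.361 - (4)·0.012) / (6) = -1.568;  x3 ← (1−ω)·-1.388 + ω·-1.568 = -1.604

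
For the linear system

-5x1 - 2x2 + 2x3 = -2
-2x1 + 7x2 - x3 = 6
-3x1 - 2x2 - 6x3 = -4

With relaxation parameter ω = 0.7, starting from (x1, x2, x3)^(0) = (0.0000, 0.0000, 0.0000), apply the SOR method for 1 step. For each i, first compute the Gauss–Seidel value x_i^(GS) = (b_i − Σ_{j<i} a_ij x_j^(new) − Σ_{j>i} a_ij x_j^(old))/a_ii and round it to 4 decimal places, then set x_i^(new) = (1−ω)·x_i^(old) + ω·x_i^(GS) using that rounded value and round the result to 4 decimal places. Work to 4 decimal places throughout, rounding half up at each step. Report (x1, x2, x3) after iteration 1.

Iteration 1:
  x1: GS value = (-2 - (-2)·0.0000 - (2)·0.0000) / (-5) = 0.4000;  x1 ← (1−ω)·0.0000 + ω·0.4000 = 0.2800
  x2: GS value = (6 - (-2)·0.2800 - (-1)·0.0000) / (7) = 0.9371;  x2 ← (1−ω)·0.0000 + ω·0.9371 = 0.6560
  x3: GS value = (-4 - (-3)·0.2800 - (-2)·0.6560) / (-6) = 0.3080;  x3 ← (1−ω)·0.0000 + ω·0.3080 = 0.2156

(0.2800, 0.6560, 0.2156)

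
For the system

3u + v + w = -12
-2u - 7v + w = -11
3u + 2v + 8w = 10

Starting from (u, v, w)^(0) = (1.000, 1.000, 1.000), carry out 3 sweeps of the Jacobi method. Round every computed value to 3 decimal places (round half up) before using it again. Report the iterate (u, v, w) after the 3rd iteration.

(-5.879, 3.288, 2.258)

Iteration 1:
  u = (-12 - (1)·1.000 - (1)·1.000) / (3) = -4.667
  v = (-11 - (-2)·1.000 - (1)·1.000) / (-7) = 1.429
  w = (10 - (3)·1.000 - (2)·1.000) / (8) = 0.625
Iteration 2:
  u = (-12 - (1)·1.429 - (1)·0.625) / (3) = -4.685
  v = (-11 - (-2)·-4.667 - (1)·0.625) / (-7) = 2.994
  w = (10 - (3)·-4.667 - (2)·1.429) / (8) = 2.643
Iteration 3:
  u = (-12 - (1)·2.994 - (1)·2.643) / (3) = -5.879
  v = (-11 - (-2)·-4.685 - (1)·2.643) / (-7) = 3.288
  w = (10 - (3)·-4.685 - (2)·2.994) / (8) = 2.258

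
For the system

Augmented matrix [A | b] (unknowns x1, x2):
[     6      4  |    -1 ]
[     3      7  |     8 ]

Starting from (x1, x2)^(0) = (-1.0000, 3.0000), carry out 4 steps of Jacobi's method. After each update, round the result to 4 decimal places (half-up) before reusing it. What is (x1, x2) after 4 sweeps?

(-1.2755, 1.8061)

Iteration 1:
  x1 = (-1 - (4)·3.0000) / (6) = -2.1667
  x2 = (8 - (3)·-1.0000) / (7) = 1.5714
Iteration 2:
  x1 = (-1 - (4)·1.5714) / (6) = -1.2143
  x2 = (8 - (3)·-2.1667) / (7) = 2.0714
Iteration 3:
  x1 = (-1 - (4)·2.0714) / (6) = -1.5476
  x2 = (8 - (3)·-1.2143) / (7) = 1.6633
Iteration 4:
  x1 = (-1 - (4)·1.6633) / (6) = -1.2755
  x2 = (8 - (3)·-1.5476) / (7) = 1.8061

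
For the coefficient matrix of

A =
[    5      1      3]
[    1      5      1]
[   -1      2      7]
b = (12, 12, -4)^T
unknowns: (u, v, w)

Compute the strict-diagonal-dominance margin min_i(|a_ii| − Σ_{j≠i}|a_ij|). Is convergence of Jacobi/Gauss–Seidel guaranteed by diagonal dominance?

row 1: |5| − (1+3) = 1
row 2: |5| − (1+1) = 3
row 3: |7| − (1+2) = 4
minimum over rows = 1 → strictly diagonally dominant (convergence guaranteed)

1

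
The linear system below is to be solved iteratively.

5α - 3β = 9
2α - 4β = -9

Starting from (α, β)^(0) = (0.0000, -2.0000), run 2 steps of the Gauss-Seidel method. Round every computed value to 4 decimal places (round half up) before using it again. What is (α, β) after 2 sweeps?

(3.3300, 3.9150)

Iteration 1:
  α = (9 - (-3)·-2.0000) / (5) = 0.6000
  β = (-9 - (2)·0.6000) / (-4) = 2.5500
Iteration 2:
  α = (9 - (-3)·2.5500) / (5) = 3.3300
  β = (-9 - (2)·3.3300) / (-4) = 3.9150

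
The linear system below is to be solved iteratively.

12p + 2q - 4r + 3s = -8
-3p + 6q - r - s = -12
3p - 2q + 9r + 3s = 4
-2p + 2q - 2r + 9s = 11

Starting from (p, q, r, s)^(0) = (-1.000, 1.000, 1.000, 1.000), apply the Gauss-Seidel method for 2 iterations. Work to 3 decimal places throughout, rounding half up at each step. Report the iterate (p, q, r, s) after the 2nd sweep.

Iteration 1:
  p = (-8 - (2)·1.000 - (-4)·1.000 - (3)·1.000) / (12) = -0.750
  q = (-12 - (-3)·-0.750 - (-1)·1.000 - (-1)·1.000) / (6) = -2.042
  r = (4 - (3)·-0.750 - (-2)·-2.042 - (3)·1.000) / (9) = -0.093
  s = (11 - (-2)·-0.750 - (2)·-2.042 - (-2)·-0.093) / (9) = 1.489
Iteration 2:
  p = (-8 - (2)·-2.042 - (-4)·-0.093 - (3)·1.489) / (12) = -0.730
  q = (-12 - (-3)·-0.730 - (-1)·-0.093 - (-1)·1.489) / (6) = -2.132
  r = (4 - (3)·-0.730 - (-2)·-2.132 - (3)·1.489) / (9) = -0.282
  s = (11 - (-2)·-0.730 - (2)·-2.132 - (-2)·-0.282) / (9) = 1.471

(-0.730, -2.132, -0.282, 1.471)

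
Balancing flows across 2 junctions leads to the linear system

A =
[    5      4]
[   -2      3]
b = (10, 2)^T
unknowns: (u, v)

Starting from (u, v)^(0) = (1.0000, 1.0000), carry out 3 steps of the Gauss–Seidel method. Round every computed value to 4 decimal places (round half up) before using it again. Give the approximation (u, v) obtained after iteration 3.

(1.0258, 1.3505)

Iteration 1:
  u = (10 - (4)·1.0000) / (5) = 1.2000
  v = (2 - (-2)·1.2000) / (3) = 1.4667
Iteration 2:
  u = (10 - (4)·1.4667) / (5) = 0.8266
  v = (2 - (-2)·0.8266) / (3) = 1.2177
Iteration 3:
  u = (10 - (4)·1.2177) / (5) = 1.0258
  v = (2 - (-2)·1.0258) / (3) = 1.3505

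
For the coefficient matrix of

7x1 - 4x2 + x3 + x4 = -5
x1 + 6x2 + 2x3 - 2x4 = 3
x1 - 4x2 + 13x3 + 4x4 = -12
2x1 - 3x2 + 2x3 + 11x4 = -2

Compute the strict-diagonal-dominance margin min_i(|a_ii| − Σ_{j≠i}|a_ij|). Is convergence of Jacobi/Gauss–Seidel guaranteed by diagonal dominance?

row 1: |7| − (4+1+1) = 1
row 2: |6| − (1+2+2) = 1
row 3: |13| − (1+4+4) = 4
row 4: |11| − (2+3+2) = 4
minimum over rows = 1 → strictly diagonally dominant (convergence guaranteed)

1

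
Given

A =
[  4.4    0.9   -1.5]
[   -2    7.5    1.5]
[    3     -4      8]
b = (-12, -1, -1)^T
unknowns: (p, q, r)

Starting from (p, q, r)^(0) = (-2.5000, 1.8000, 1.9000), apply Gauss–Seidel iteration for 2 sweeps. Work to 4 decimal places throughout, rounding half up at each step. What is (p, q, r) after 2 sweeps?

(-2.4172, -0.8199, 0.3715)

Iteration 1:
  p = (-12 - (0.9)·1.8000 - (-1.5)·1.9000) / (4.4) = -2.4477
  q = (-1 - (-2)·-2.4477 - (1.5)·1.9000) / (7.5) = -1.1661
  r = (-1 - (3)·-2.4477 - (-4)·-1.1661) / (8) = 0.2098
Iteration 2:
  p = (-12 - (0.9)·-1.1661 - (-1.5)·0.2098) / (4.4) = -2.4172
  q = (-1 - (-2)·-2.4172 - (1.5)·0.2098) / (7.5) = -0.8199
  r = (-1 - (3)·-2.4172 - (-4)·-0.8199) / (8) = 0.3715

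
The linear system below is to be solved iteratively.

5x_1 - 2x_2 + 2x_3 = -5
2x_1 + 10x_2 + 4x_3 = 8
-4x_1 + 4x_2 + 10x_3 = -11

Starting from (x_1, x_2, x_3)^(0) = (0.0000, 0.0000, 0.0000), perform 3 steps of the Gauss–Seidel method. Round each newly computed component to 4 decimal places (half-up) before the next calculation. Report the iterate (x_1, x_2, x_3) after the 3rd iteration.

Iteration 1:
  x_1 = (-5 - (-2)·0.0000 - (2)·0.0000) / (5) = -1.0000
  x_2 = (8 - (2)·-1.0000 - (4)·0.0000) / (10) = 1.0000
  x_3 = (-11 - (-4)·-1.0000 - (4)·1.0000) / (10) = -1.9000
Iteration 2:
  x_1 = (-5 - (-2)·1.0000 - (2)·-1.9000) / (5) = 0.1600
  x_2 = (8 - (2)·0.1600 - (4)·-1.9000) / (10) = 1.5280
  x_3 = (-11 - (-4)·0.1600 - (4)·1.5280) / (10) = -1.6472
Iteration 3:
  x_1 = (-5 - (-2)·1.5280 - (2)·-1.6472) / (5) = 0.2701
  x_2 = (8 - (2)·0.2701 - (4)·-1.6472) / (10) = 1.4049
  x_3 = (-11 - (-4)·0.2701 - (4)·1.4049) / (10) = -1.5539

(0.2701, 1.4049, -1.5539)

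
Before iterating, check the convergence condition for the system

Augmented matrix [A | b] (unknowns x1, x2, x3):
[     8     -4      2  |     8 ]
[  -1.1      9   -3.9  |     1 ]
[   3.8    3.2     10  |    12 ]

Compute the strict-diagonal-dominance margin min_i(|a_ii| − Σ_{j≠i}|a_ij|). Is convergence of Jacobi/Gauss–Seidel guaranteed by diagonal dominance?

row 1: |8| − (4+2) = 2
row 2: |9| − (1.1+3.9) = 4
row 3: |10| − (3.8+3.2) = 3
minimum over rows = 2 → strictly diagonally dominant (convergence guaranteed)

2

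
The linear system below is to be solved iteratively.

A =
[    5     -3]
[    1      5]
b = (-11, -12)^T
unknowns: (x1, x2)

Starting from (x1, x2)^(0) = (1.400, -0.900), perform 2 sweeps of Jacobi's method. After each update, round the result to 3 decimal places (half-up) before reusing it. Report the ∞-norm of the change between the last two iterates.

Iteration 1:
  x1 = (-11 - (-3)·-0.900) / (5) = -2.740
  x2 = (-12 - (1)·1.400) / (5) = -2.680
Iteration 2:
  x1 = (-11 - (-3)·-2.680) / (5) = -3.808
  x2 = (-12 - (1)·-2.740) / (5) = -1.852
Change: (-1.068, 0.828) → max |·| = 1.068

1.068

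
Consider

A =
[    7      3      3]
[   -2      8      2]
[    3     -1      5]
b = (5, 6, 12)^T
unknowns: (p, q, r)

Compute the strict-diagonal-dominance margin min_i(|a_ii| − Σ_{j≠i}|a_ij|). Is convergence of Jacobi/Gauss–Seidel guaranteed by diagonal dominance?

row 1: |7| − (3+3) = 1
row 2: |8| − (2+2) = 4
row 3: |5| − (3+1) = 1
minimum over rows = 1 → strictly diagonally dominant (convergence guaranteed)

1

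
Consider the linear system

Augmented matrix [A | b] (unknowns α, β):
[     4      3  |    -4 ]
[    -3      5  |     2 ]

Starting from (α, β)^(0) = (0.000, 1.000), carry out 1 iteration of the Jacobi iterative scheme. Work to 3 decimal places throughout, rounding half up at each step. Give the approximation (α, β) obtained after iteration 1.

Iteration 1:
  α = (-4 - (3)·1.000) / (4) = -1.750
  β = (2 - (-3)·0.000) / (5) = 0.400

(-1.750, 0.400)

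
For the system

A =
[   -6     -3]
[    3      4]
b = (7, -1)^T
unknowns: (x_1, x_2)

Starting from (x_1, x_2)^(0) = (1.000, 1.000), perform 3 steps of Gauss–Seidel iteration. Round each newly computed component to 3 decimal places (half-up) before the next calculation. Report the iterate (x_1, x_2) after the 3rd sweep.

(-1.667, 1.000)

Iteration 1:
  x_1 = (7 - (-3)·1.000) / (-6) = -1.667
  x_2 = (-1 - (3)·-1.667) / (4) = 1.000
Iteration 2:
  x_1 = (7 - (-3)·1.000) / (-6) = -1.667
  x_2 = (-1 - (3)·-1.667) / (4) = 1.000
Iteration 3:
  x_1 = (7 - (-3)·1.000) / (-6) = -1.667
  x_2 = (-1 - (3)·-1.667) / (4) = 1.000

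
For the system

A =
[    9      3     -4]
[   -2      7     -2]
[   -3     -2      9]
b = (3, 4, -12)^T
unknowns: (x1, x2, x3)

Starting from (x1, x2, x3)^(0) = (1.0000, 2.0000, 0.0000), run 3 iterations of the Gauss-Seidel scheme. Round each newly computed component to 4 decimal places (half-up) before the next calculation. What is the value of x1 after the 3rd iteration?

Iteration 1:
  x1 = (3 - (3)·2.0000 - (-4)·0.0000) / (9) = -0.3333
  x2 = (4 - (-2)·-0.3333 - (-2)·0.0000) / (7) = 0.4762
  x3 = (-12 - (-3)·-0.3333 - (-2)·0.4762) / (9) = -1.3386
Iteration 2:
  x1 = (3 - (3)·0.4762 - (-4)·-1.3386) / (9) = -0.4203
  x2 = (4 - (-2)·-0.4203 - (-2)·-1.3386) / (7) = 0.0689
  x3 = (-12 - (-3)·-0.4203 - (-2)·0.0689) / (9) = -1.4581
Iteration 3:
  x1 = (3 - (3)·0.0689 - (-4)·-1.4581) / (9) = -0.3377
  x2 = (4 - (-2)·-0.3377 - (-2)·-1.4581) / (7) = 0.0583
  x3 = (-12 - (-3)·-0.3377 - (-2)·0.0583) / (9) = -1.4329

-0.3377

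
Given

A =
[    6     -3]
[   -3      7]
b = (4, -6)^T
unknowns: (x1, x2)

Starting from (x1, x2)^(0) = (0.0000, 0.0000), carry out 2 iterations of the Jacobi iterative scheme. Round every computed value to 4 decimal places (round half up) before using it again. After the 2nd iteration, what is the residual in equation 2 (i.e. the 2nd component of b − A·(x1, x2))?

-1.2859

Iteration 1:
  x1 = (4 - (-3)·0.0000) / (6) = 0.6667
  x2 = (-6 - (-3)·0.0000) / (7) = -0.8571
Iteration 2:
  x1 = (4 - (-3)·-0.8571) / (6) = 0.2381
  x2 = (-6 - (-3)·0.6667) / (7) = -0.5714
Residual b − A·x = (0.8572, -1.2859)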